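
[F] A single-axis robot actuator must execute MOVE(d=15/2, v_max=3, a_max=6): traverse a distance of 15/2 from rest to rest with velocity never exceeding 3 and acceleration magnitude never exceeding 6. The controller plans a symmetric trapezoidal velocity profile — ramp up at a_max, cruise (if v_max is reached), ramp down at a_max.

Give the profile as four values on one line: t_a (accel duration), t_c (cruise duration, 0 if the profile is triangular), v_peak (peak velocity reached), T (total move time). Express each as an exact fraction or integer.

t_a=1/2 t_c=2 v_peak=3 T=3

(v_max)²/a_max = 3²/6 = 3/2
15/2 ≥ 3/2 so v_max reached
t_a = 3/6 = 1/2; v_peak = 3
d_cruise = 15/2 − 3/2 = 6; t_c = 6/3 = 2
T = 2·1/2 + 2 = 3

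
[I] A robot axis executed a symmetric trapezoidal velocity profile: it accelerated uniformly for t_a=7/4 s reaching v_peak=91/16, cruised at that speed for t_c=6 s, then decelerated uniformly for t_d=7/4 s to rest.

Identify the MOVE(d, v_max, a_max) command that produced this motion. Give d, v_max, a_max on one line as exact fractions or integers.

d=2821/64 v_max=91/16 a_max=13/4

a_max = (91/16)/(7/4) = 13/4
d_a = ½·91/16·7/4 = 637/128; d_c = 91/16·6 = 273/8
d = 2·637/128 + 273/8 = 2821/64
t_c = 6 > 0 so v_max = 91/16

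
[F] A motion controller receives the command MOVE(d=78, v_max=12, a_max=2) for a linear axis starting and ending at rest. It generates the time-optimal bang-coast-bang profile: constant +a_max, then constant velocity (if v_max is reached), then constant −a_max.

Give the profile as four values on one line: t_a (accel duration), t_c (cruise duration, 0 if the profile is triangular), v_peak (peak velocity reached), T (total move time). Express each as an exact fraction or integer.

t_a=6 t_c=1/2 v_peak=12 T=25/2

v_max²/a_max = 12²/2 = 72
78 ≥ 72 → trapezoidal
t_a = 12/2 = 6; v_peak = 12
d_cruise = 78 − 72 = 6; t_c = 6/12 = 1/2
T = 2·6 + 1/2 = 25/2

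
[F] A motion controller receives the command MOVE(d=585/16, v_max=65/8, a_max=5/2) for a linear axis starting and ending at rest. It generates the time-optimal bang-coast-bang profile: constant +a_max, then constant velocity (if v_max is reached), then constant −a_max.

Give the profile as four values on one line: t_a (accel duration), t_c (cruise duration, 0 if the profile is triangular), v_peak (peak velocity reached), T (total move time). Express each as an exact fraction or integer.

t_a=13/4 t_c=5/4 v_peak=65/8 T=31/4

(v_max)²/a_max = (65/8)²/(5/2) = 845/32
585/16 ≥ 845/32 so v_max reached
t_a = (65/8)/(5/2) = 13/4; v_peak = 65/8
d_cruise = 585/16 − 845/32 = 325/32; t_c = (325/32)/(65/8) = 5/4
T = 2·13/4 + 5/4 = 31/4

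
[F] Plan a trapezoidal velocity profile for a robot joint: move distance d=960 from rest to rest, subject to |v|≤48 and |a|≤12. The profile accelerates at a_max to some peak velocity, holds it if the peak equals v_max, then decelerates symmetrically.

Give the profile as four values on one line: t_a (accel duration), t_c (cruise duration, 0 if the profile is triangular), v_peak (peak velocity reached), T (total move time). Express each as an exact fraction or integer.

t_a=4 t_c=16 v_peak=48 T=24

vₘ²/aₘ = 48²/12 = 192
960 ≥ 192 so v_max reached
t_a = 48/12 = 4; v_peak = 48
d_cruise = 960 − 192 = 768; t_c = 768/48 = 16
T = 2·4 + 16 = 24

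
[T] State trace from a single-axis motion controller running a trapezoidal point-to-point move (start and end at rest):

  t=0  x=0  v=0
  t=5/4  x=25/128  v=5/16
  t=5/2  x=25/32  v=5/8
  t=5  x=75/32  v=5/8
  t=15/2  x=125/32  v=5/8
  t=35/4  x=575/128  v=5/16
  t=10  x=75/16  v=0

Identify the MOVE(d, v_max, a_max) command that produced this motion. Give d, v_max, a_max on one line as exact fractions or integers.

final state: t=10, x=75/16, v=0 → d = 75/16
a_max = (5/16−0)/(5/4−0) = 1/4
max v = 5/8 over t∈[5/2,15/2] → v_max = 5/8
check: 5/8·(5/2+5) = 75/16 ✓

d=75/16 v_max=5/8 a_max=1/4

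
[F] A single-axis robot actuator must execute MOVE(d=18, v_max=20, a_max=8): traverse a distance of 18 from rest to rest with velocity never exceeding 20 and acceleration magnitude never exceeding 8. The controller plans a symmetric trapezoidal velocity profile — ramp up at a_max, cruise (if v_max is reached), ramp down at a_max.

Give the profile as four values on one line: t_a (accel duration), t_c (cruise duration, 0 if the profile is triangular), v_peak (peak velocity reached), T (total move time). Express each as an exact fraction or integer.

t_a=3/2 t_c=0 v_peak=12 T=3

vₘ²/aₘ = 20²/8 = 50
18 < 50 ⇒ no cruise
v_peak = √(18·8) = √144 = 12
t_a = 12/8 = 3/2; t_c = 0
T = 2·3/2 = 3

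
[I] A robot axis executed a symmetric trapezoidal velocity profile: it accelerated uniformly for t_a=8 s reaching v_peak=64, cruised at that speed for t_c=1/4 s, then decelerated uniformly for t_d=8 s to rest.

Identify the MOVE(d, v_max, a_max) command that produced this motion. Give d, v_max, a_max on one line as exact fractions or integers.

d=528 v_max=64 a_max=8

a_max = 64/8 = 8
d_a = ½·64·8 = 256; d_c = 64·1/4 = 16
d = 2·256 + 16 = 528
t_c = 1/4 > 0 so v_max = 64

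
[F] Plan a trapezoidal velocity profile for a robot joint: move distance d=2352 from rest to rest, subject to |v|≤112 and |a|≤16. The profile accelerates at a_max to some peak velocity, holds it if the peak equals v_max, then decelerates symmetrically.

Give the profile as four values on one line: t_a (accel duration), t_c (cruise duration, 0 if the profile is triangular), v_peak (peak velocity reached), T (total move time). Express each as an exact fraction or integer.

(v_max)²/a_max = 112²/16 = 784
2352 ≥ 784 so v_max reached
t_a = 112/16 = 7; v_peak = 112
d_cruise = 2352 − 784 = 1568; t_c = 1568/112 = 14
T = 2·7 + 14 = 28

t_a=7 t_c=14 v_peak=112 T=28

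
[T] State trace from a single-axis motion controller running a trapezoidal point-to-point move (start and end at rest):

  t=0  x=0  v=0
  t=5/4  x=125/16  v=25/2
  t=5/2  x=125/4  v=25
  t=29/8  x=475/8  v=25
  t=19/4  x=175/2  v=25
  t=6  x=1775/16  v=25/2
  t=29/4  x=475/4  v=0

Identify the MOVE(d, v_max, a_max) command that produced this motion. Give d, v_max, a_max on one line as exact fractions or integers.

final state: t=29/4, x=475/4, v=0 → d = 475/4
a_max = (25/2−0)/(5/4−0) = 10
max v = 25 over t∈[5/2,19/4] → v_max = 25
check: 25·(5/2+9/4) = 475/4 ✓

d=475/4 v_max=25 a_max=10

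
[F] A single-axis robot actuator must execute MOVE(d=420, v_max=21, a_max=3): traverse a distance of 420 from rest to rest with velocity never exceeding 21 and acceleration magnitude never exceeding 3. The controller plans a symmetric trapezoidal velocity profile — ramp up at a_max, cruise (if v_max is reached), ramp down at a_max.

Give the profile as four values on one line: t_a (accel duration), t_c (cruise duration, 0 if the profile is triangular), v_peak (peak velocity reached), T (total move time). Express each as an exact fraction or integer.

t_a=7 t_c=13 v_peak=21 T=27

(v_max)²/a_max = 21²/3 = 147
420 ≥ 147 so v_max reached
t_a = 21/3 = 7; v_peak = 21
d_cruise = 420 − 147 = 273; t_c = 273/21 = 13
T = 2·7 + 13 = 27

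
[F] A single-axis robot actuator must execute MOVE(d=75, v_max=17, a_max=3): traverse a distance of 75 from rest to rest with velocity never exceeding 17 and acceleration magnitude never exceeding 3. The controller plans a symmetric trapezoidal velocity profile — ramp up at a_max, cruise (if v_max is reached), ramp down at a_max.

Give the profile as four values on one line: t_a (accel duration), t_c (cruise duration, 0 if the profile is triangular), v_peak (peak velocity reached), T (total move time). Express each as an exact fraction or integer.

v_max²/a_max = 17²/3 = 289/3
75 < 289/3 ⇒ no cruise
v_peak = √(75·3) = √225 = 15
t_a = 15/3 = 5; t_c = 0
T = 2·5 = 10

t_a=5 t_c=0 v_peak=15 T=10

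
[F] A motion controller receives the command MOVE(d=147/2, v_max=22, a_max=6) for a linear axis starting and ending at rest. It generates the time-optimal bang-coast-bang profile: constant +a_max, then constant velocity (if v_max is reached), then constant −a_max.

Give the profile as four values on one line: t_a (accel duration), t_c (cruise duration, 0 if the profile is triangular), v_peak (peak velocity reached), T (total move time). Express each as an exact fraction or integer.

t_a=7/2 t_c=0 v_peak=21 T=7

vₘ²/aₘ = 22²/6 = 242/3
147/2 < 242/3 → triangular
v_peak = √(147/2·6) = √441 = 21
t_a = 21/6 = 7/2; t_c = 0
T = 2·7/2 = 7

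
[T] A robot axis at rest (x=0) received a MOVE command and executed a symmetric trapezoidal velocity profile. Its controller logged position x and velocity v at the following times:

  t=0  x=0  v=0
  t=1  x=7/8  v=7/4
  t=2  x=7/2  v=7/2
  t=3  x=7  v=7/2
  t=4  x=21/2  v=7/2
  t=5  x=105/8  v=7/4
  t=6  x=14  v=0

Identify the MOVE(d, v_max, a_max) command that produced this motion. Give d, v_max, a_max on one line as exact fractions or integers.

d=14 v_max=7/2 a_max=7/4

final state: t=6, x=14, v=0 → d = 14
a_max = (7/4−0)/(1−0) = 7/4
max v = 7/2 over t∈[2,4] → v_max = 7/2
check: 7/2·(2+2) = 14 ✓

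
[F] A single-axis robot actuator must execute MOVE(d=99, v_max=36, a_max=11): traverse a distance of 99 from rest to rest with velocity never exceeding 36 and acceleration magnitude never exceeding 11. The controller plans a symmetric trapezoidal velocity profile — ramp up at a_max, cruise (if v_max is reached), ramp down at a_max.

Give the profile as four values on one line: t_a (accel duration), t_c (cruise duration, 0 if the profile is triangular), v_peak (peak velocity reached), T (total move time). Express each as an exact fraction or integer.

t_a=3 t_c=0 v_peak=33 T=6

v_max²/a_max = 36²/11 = 1296/11
99 < 1296/11 → triangular
v_peak = √(99·11) = √1089 = 33
t_a = 33/11 = 3; t_c = 0
T = 2·3 = 6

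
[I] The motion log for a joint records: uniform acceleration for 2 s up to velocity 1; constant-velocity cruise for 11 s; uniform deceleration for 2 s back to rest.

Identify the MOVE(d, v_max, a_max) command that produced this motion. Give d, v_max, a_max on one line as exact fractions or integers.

d=13 v_max=1 a_max=1/2

a_max = 1/2
d_a = ½·1·2 = 1; d_c = 1·11 = 11
d = 2·1 + 11 = 13
t_c = 11 > 0 → v_max = v_peak = 1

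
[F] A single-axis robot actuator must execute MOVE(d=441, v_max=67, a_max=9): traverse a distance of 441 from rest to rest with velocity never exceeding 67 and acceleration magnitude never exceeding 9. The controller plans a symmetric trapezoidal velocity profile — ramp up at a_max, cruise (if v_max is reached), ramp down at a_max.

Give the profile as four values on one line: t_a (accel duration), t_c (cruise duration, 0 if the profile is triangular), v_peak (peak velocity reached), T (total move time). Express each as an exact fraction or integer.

t_a=7 t_c=0 v_peak=63 T=14

vₘ²/aₘ = 67²/9 = 4489/9
441 < 4489/9 → triangular
v_peak = √(441·9) = √3969 = 63
t_a = 63/9 = 7; t_c = 0
T = 2·7 = 14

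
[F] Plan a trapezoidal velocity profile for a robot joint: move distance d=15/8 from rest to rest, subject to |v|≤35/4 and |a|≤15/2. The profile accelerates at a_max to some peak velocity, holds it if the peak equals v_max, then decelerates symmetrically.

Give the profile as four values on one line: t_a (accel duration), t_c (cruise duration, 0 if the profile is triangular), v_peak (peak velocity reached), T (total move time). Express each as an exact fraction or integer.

(v_max)²/a_max = (35/4)²/(15/2) = 245/24
15/8 < 245/24 → triangular
v_peak = √(15/8·15/2) = √(225/16) = 15/4
t_a = (15/4)/(15/2) = 1/2; t_c = 0
T = 2·1/2 = 1

t_a=1/2 t_c=0 v_peak=15/4 T=1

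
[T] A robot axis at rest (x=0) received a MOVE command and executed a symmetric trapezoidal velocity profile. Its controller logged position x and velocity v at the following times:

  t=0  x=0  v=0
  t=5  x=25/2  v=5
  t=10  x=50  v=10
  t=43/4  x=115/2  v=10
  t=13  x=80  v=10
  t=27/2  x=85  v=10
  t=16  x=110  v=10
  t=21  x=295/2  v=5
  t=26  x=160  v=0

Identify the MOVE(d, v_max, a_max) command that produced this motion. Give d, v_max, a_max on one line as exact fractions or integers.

final state: t=26, x=160, v=0 → d = 160
a_max = (5−0)/(5−0) = 1
max v = 10 over t∈[10,16] → v_max = 10
check: 10·(10+6) = 160 ✓

d=160 v_max=10 a_max=1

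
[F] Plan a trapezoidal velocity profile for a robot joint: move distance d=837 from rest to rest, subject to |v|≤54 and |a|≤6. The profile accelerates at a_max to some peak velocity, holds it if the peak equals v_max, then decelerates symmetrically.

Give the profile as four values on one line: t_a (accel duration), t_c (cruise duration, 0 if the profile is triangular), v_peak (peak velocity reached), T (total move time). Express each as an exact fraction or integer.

t_a=9 t_c=13/2 v_peak=54 T=49/2

vₘ²/aₘ = 54²/6 = 486
837 ≥ 486 so v_max reached
t_a = 54/6 = 9; v_peak = 54
d_cruise = 837 − 486 = 351; t_c = 351/54 = 13/2
T = 2·9 + 13/2 = 49/2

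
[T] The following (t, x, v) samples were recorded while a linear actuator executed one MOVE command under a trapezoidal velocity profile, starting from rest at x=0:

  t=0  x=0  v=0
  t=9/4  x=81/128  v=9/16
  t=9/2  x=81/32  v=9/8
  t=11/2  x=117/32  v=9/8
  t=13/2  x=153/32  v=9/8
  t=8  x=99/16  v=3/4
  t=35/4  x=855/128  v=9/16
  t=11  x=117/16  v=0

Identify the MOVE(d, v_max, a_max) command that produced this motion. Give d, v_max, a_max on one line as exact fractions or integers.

d=117/16 v_max=9/8 a_max=1/4

final state: t=11, x=117/16, v=0 → d = 117/16
a_max = (9/16−0)/(9/4−0) = 1/4
max v = 9/8 over t∈[9/2,13/2] → v_max = 9/8
check: 9/8·(9/2+2) = 117/16 ✓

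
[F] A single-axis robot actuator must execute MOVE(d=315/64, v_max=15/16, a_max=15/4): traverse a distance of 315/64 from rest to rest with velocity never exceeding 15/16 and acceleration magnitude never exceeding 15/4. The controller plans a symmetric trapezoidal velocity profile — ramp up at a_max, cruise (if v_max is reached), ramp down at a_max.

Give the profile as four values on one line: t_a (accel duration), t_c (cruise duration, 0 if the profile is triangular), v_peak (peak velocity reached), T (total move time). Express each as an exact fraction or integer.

vₘ²/aₘ = (15/16)²/(15/4) = 15/64
315/64 ≥ 15/64 ⇒ cruise phase
t_a = (15/16)/(15/4) = 1/4; v_peak = 15/16
d_cruise = 315/64 − 15/64 = 75/16; t_c = (75/16)/(15/16) = 5
T = 2·1/4 + 5 = 11/2

t_a=1/4 t_c=5 v_peak=15/16 T=11/2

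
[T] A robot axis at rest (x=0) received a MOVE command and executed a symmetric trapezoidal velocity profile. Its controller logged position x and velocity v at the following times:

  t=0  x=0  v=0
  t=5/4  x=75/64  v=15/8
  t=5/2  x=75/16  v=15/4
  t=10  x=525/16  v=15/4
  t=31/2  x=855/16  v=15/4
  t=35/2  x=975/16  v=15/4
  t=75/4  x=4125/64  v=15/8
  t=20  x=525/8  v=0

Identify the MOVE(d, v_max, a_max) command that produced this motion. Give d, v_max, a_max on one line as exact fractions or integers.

final state: t=20, x=525/8, v=0 → d = 525/8
a_max = (15/8−0)/(5/4−0) = 3/2
max v = 15/4 over t∈[5/2,35/2] → v_max = 15/4
check: 15/4·(5/2+15) = 525/8 ✓

d=525/8 v_max=15/4 a_max=3/2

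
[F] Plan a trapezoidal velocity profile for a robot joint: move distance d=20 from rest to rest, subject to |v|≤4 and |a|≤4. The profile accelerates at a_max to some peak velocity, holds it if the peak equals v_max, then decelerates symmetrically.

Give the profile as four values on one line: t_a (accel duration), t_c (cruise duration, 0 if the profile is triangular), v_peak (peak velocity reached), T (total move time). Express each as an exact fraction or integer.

t_a=1 t_c=4 v_peak=4 T=6

(v_max)²/a_max = 4²/4 = 4
20 ≥ 4 ⇒ cruise phase
t_a = 4/4 = 1; v_peak = 4
d_cruise = 20 − 4 = 16; t_c = 16/4 = 4
T = 2·1 + 4 = 6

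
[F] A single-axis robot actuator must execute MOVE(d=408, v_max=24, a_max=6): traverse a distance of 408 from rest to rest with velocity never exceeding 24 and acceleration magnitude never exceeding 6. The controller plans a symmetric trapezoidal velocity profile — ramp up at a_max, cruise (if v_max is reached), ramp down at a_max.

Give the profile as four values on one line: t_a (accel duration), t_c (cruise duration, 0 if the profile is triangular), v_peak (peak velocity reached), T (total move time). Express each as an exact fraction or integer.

t_a=4 t_c=13 v_peak=24 T=21

v_max²/a_max = 24²/6 = 96
408 ≥ 96 ⇒ cruise phase
t_a = 24/6 = 4; v_peak = 24
d_cruise = 408 − 96 = 312; t_c = 312/24 = 13
T = 2·4 + 13 = 21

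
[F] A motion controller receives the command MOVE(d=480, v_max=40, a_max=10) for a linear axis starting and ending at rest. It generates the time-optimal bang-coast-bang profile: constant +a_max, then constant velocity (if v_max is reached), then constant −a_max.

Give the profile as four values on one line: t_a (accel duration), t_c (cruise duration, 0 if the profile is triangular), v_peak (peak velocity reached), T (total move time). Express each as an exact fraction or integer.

t_a=4 t_c=8 v_peak=40 T=16

vₘ²/aₘ = 40²/10 = 160
480 ≥ 160 → trapezoidal
t_a = 40/10 = 4; v_peak = 40
d_cruise = 480 − 160 = 320; t_c = 320/40 = 8
T = 2·4 + 8 = 16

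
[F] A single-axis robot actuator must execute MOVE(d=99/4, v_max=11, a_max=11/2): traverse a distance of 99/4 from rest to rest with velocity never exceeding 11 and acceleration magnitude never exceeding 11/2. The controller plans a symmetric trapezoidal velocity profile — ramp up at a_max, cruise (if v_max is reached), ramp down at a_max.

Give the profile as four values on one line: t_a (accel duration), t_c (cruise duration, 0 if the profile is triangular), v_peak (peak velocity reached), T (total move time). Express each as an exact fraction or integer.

v_max²/a_max = 11²/(11/2) = 22
99/4 ≥ 22 ⇒ cruise phase
t_a = 11/(11/2) = 2; v_peak = 11
d_cruise = 99/4 − 22 = 11/4; t_c = (11/4)/11 = 1/4
T = 2·2 + 1/4 = 17/4

t_a=2 t_c=1/4 v_peak=11 T=17/4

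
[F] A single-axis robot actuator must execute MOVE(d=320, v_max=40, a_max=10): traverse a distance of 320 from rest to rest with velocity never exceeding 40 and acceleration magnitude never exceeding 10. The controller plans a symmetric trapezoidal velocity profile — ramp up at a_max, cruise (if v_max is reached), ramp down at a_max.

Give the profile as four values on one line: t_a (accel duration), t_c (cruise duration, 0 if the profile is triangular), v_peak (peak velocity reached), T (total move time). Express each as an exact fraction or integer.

t_a=4 t_c=4 v_peak=40 T=12

vₘ²/aₘ = 40²/10 = 160
320 ≥ 160 ⇒ cruise phase
t_a = 40/10 = 4; v_peak = 40
d_cruise = 320 − 160 = 160; t_c = 160/40 = 4
T = 2·4 + 4 = 12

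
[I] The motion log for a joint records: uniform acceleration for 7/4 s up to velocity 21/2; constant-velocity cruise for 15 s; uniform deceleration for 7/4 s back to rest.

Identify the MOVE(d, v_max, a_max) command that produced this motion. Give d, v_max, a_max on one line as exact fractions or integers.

d=1407/8 v_max=21/2 a_max=6

a_max = (21/2)/(7/4) = 6
d_a = ½·21/2·7/4 = 147/16; d_c = 21/2·15 = 315/2
d = 2·147/16 + 315/2 = 1407/8
t_c = 15 > 0 so v_max = 21/2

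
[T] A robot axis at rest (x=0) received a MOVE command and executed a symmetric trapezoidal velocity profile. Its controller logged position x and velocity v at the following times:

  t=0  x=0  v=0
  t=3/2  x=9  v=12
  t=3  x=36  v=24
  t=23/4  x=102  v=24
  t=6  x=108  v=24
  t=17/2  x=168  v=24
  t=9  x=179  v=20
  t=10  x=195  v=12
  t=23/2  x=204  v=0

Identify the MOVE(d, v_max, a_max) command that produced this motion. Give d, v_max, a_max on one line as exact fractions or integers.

final state: t=23/2, x=204, v=0 → d = 204
a_max = (12−0)/(3/2−0) = 8
max v = 24 over t∈[3,17/2] → v_max = 24
check: 24·(3+11/2) = 204 ✓

d=204 v_max=24 a_max=8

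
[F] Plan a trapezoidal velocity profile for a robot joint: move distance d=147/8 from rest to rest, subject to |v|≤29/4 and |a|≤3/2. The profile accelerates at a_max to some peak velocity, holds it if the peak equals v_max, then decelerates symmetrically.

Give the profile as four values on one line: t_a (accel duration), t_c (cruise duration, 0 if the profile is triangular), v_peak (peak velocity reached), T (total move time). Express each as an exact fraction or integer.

t_a=7/2 t_c=0 v_peak=21/4 T=7

v_max²/a_max = (29/4)²/(3/2) = 841/24
147/8 < 841/24 so t_c = 0
v_peak = √(147/8·3/2) = √(441/16) = 21/4
t_a = (21/4)/(3/2) = 7/2; t_c = 0
T = 2·7/2 = 7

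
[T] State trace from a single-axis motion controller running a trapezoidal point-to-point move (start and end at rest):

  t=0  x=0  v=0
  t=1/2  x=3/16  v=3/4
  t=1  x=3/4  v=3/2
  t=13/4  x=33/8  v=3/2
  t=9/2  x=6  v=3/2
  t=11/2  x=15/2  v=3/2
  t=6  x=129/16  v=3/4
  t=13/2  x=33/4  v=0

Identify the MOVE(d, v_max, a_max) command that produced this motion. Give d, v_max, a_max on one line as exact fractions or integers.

final state: t=13/2, x=33/4, v=0 → d = 33/4
a_max = (3/4−0)/(1/2−0) = 3/2
max v = 3/2 over t∈[1,11/2] → v_max = 3/2
check: 3/2·(1+9/2) = 33/4 ✓

d=33/4 v_max=3/2 a_max=3/2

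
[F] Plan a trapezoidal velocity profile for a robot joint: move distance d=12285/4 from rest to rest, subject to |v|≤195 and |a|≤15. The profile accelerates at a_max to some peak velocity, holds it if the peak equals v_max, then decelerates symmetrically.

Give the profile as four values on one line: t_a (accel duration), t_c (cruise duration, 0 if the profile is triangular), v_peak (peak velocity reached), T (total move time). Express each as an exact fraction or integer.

t_a=13 t_c=11/4 v_peak=195 T=115/4

vₘ²/aₘ = 195²/15 = 2535
12285/4 ≥ 2535 ⇒ cruise phase
t_a = 195/15 = 13; v_peak = 195
d_cruise = 12285/4 − 2535 = 2145/4; t_c = (2145/4)/195 = 11/4
T = 2·13 + 11/4 = 115/4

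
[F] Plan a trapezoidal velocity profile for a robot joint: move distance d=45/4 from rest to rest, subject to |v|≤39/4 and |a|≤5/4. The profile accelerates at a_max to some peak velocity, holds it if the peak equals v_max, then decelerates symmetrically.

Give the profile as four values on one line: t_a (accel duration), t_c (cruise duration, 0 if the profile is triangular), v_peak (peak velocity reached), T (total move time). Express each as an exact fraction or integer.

t_a=3 t_c=0 v_peak=15/4 T=6

vₘ²/aₘ = (39/4)²/(5/4) = 1521/20
45/4 < 1521/20 so t_c = 0
v_peak = √(45/4·5/4) = √(225/16) = 15/4
t_a = (15/4)/(5/4) = 3; t_c = 0
T = 2·3 = 6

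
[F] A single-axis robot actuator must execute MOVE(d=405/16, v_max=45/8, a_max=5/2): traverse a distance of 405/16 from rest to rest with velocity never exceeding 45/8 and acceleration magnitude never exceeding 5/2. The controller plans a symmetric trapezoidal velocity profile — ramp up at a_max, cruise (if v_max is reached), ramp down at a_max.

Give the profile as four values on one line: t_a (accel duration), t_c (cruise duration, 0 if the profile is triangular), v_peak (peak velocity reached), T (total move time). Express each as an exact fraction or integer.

t_a=9/4 t_c=9/4 v_peak=45/8 T=27/4

v_max²/a_max = (45/8)²/(5/2) = 405/32
405/16 ≥ 405/32 → trapezoidal
t_a = (45/8)/(5/2) = 9/4; v_peak = 45/8
d_cruise = 405/16 − 405/32 = 405/32; t_c = (405/32)/(45/8) = 9/4
T = 2·9/4 + 9/4 = 27/4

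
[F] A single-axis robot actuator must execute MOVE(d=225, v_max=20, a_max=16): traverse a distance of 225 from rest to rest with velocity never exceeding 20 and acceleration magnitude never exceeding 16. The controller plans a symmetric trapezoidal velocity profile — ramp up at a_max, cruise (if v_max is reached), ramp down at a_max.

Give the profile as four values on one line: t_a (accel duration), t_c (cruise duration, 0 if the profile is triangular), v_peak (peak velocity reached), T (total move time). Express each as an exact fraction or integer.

t_a=5/4 t_c=10 v_peak=20 T=25/2

vₘ²/aₘ = 20²/16 = 25
225 ≥ 25 → trapezoidal
t_a = 20/16 = 5/4; v_peak = 20
d_cruise = 225 − 25 = 200; t_c = 200/20 = 10
T = 2·5/4 + 10 = 25/2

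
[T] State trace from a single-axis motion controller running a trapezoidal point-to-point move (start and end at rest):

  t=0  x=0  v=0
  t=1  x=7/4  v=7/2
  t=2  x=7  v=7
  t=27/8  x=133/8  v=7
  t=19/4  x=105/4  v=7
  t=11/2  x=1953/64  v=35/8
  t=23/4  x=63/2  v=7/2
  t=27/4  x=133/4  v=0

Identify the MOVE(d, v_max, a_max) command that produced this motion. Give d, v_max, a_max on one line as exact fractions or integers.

final state: t=27/4, x=133/4, v=0 → d = 133/4
a_max = (7/2−0)/(1−0) = 7/2
max v = 7 over t∈[2,19/4] → v_max = 7
check: 7·(2+11/4) = 133/4 ✓

d=133/4 v_max=7 a_max=7/2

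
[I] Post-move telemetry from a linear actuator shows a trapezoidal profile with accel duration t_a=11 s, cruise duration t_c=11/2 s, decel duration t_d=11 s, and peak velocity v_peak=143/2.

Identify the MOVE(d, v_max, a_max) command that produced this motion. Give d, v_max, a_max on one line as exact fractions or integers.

a_max = (143/2)/11 = 13/2
d_a = ½·143/2·11 = 1573/4; d_c = 143/2·11/2 = 1573/4
d = 2·1573/4 + 1573/4 = 4719/4
t_c = 11/2 > 0 ⇒ limit active, v_max = 143/2

d=4719/4 v_max=143/2 a_max=13/2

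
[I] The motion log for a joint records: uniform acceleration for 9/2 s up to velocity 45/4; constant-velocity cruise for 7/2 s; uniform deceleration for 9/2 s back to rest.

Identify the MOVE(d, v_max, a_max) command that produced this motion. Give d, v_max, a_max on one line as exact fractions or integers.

a_max = (45/4)/(9/2) = 5/2
d_a = ½·45/4·9/2 = 405/16; d_c = 45/4·7/2 = 315/8
d = 2·405/16 + 315/8 = 90
t_c = 7/2 > 0 ⇒ limit active, v_max = 45/4

d=90 v_max=45/4 a_max=5/2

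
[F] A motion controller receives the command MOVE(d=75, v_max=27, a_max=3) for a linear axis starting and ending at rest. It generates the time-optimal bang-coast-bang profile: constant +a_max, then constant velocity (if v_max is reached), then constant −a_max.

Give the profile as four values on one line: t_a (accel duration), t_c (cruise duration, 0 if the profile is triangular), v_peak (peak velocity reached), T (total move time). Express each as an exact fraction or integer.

t_a=5 t_c=0 v_peak=15 T=10

v_max²/a_max = 27²/3 = 243
75 < 243 → triangular
v_peak = √(75·3) = √225 = 15
t_a = 15/3 = 5; t_c = 0
T = 2·5 = 10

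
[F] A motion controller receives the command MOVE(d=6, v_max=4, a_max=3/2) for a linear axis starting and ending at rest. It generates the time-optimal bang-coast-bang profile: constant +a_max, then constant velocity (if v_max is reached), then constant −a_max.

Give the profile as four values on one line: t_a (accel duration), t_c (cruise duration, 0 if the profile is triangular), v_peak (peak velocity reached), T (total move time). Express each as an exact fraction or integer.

v_max²/a_max = 4²/(3/2) = 32/3
6 < 32/3 ⇒ no cruise
v_peak = √(6·3/2) = √9 = 3
t_a = 3/(3/2) = 2; t_c = 0
T = 2·2 = 4

t_a=2 t_c=0 v_peak=3 T=4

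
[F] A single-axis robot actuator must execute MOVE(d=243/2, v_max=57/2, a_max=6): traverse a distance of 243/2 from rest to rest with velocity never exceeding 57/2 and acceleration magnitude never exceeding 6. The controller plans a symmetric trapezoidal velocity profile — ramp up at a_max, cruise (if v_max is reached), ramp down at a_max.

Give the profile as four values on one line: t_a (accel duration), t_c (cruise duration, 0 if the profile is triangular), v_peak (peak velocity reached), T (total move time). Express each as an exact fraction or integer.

t_a=9/2 t_c=0 v_peak=27 T=9

v_max²/a_max = (57/2)²/6 = 1083/8
243/2 < 1083/8 ⇒ no cruise
v_peak = √(243/2·6) = √729 = 27
t_a = 27/6 = 9/2; t_c = 0
T = 2·9/2 = 9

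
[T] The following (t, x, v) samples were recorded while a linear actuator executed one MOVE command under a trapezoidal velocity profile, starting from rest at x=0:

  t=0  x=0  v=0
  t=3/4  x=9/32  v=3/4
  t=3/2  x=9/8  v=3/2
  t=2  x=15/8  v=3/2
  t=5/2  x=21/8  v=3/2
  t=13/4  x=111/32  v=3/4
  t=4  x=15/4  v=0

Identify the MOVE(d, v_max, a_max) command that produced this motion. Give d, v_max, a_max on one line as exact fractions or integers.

d=15/4 v_max=3/2 a_max=1

final state: t=4, x=15/4, v=0 → d = 15/4
a_max = (3/4−0)/(3/4−0) = 1
max v = 3/2 over t∈[3/2,5/2] → v_max = 3/2
check: 3/2·(3/2+1) = 15/4 ✓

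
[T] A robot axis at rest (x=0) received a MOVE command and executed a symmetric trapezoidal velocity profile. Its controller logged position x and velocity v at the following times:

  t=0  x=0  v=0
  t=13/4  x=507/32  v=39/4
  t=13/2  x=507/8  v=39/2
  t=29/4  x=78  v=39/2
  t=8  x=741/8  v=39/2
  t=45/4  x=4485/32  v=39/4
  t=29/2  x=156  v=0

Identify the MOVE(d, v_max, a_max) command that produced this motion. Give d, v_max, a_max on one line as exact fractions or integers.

d=156 v_max=39/2 a_max=3

final state: t=29/2, x=156, v=0 → d = 156
a_max = (39/4−0)/(13/4−0) = 3
max v = 39/2 over t∈[13/2,8] → v_max = 39/2
check: 39/2·(13/2+3/2) = 156 ✓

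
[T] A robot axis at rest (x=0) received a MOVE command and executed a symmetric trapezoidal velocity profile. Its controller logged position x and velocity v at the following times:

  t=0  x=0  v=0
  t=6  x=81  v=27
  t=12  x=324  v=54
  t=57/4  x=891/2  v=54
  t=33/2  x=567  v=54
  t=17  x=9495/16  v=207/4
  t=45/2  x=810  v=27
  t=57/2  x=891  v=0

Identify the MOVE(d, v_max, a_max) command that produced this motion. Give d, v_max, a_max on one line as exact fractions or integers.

final state: t=57/2, x=891, v=0 → d = 891
a_max = (27−0)/(6−0) = 9/2
max v = 54 over t∈[12,33/2] → v_max = 54
check: 54·(12+9/2) = 891 ✓

d=891 v_max=54 a_max=9/2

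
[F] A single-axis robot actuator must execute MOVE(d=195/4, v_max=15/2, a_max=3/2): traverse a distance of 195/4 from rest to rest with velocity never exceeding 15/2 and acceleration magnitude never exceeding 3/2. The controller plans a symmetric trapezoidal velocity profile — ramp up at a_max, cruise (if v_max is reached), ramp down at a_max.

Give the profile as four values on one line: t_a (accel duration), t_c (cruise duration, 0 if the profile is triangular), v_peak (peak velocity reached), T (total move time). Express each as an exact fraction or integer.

t_a=5 t_c=3/2 v_peak=15/2 T=23/2

v_max²/a_max = (15/2)²/(3/2) = 75/2
195/4 ≥ 75/2 ⇒ cruise phase
t_a = (15/2)/(3/2) = 5; v_peak = 15/2
d_cruise = 195/4 − 75/2 = 45/4; t_c = (45/4)/(15/2) = 3/2
T = 2·5 + 3/2 = 23/2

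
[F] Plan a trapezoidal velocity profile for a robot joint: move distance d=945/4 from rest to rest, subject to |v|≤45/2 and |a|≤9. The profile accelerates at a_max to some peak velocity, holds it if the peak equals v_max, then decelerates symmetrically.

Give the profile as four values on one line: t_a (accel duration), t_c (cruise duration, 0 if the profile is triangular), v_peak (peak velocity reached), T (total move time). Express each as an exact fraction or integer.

t_a=5/2 t_c=8 v_peak=45/2 T=13

v_max²/a_max = (45/2)²/9 = 225/4
945/4 ≥ 225/4 → trapezoidal
t_a = (45/2)/9 = 5/2; v_peak = 45/2
d_cruise = 945/4 − 225/4 = 180; t_c = 180/(45/2) = 8
T = 2·5/2 + 8 = 13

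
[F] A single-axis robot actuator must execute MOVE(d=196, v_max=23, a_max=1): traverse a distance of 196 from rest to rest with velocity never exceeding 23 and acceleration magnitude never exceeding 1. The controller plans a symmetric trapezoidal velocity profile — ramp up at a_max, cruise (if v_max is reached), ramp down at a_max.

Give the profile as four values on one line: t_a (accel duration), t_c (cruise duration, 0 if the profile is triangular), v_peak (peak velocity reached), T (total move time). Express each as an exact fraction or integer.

(v_max)²/a_max = 23²/1 = 529
196 < 529 so t_c = 0
v_peak = √(196·1) = √196 = 14
t_a = 14/1 = 14; t_c = 0
T = 2·14 = 28

t_a=14 t_c=0 v_peak=14 T=28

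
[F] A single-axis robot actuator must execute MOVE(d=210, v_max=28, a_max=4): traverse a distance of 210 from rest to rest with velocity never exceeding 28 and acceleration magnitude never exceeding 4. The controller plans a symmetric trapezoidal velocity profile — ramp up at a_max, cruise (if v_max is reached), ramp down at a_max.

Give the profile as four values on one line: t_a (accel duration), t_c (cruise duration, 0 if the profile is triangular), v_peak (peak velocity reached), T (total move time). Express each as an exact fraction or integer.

vₘ²/aₘ = 28²/4 = 196
210 ≥ 196 → trapezoidal
t_a = 28/4 = 7; v_peak = 28
d_cruise = 210 − 196 = 14; t_c = 14/28 = 1/2
T = 2·7 + 1/2 = 29/2

t_a=7 t_c=1/2 v_peak=28 T=29/2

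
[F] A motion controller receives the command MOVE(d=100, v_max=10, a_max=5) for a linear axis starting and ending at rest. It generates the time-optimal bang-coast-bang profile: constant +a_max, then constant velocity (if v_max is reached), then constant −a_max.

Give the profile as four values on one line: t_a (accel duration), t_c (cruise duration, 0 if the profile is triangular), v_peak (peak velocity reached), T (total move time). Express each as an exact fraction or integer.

(v_max)²/a_max = 10²/5 = 20
100 ≥ 20 so v_max reached
t_a = 10/5 = 2; v_peak = 10
d_cruise = 100 − 20 = 80; t_c = 80/10 = 8
T = 2·2 + 8 = 12

t_a=2 t_c=8 v_peak=10 T=12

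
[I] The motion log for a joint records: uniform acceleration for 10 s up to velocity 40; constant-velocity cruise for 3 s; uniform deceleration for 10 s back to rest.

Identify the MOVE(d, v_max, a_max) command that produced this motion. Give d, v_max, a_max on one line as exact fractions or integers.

a_max = 40/10 = 4
d_a = ½·40·10 = 200; d_c = 40·3 = 120
d = 2·200 + 120 = 520
t_c = 3 > 0 so v_max = 40

d=520 v_max=40 a_max=4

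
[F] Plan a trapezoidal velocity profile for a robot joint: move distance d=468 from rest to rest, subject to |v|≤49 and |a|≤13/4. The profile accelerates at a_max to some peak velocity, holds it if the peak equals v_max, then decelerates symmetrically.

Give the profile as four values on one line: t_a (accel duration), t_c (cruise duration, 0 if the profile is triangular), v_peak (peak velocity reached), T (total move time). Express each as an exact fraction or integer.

v_max²/a_max = 49²/(13/4) = 9604/13
468 < 9604/13 → triangular
v_peak = √(468·13/4) = √1521 = 39
t_a = 39/(13/4) = 12; t_c = 0
T = 2·12 = 24

t_a=12 t_c=0 v_peak=39 T=24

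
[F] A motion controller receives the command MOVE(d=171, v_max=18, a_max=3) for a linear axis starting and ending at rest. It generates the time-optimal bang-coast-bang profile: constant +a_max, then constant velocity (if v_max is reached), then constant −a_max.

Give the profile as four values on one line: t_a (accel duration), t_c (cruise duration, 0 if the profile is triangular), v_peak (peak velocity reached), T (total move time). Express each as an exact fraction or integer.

v_max²/a_max = 18²/3 = 108
171 ≥ 108 so v_max reached
t_a = 18/3 = 6; v_peak = 18
d_cruise = 171 − 108 = 63; t_c = 63/18 = 7/2
T = 2·6 + 7/2 = 31/2

t_a=6 t_c=7/2 v_peak=18 T=31/2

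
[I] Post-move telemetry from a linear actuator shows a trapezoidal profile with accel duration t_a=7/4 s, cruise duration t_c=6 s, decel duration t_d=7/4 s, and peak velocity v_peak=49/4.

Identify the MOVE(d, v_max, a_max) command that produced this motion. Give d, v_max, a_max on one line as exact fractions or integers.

a_max = (49/4)/(7/4) = 7
d_a = ½·49/4·7/4 = 343/32; d_c = 49/4·6 = 147/2
d = 2·343/32 + 147/2 = 1519/16
t_c = 6 > 0 → v_max = v_peak = 49/4

d=1519/16 v_max=49/4 a_max=7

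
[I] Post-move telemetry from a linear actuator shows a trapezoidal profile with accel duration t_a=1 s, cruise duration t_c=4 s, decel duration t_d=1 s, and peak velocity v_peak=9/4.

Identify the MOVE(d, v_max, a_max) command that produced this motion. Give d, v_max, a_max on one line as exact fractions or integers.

a_max = (9/4)/1 = 9/4
d_a = ½·9/4·1 = 9/8; d_c = 9/4·4 = 9
d = 2·9/8 + 9 = 45/4
t_c = 4 > 0 ⇒ limit active, v_max = 9/4

d=45/4 v_max=9/4 a_max=9/4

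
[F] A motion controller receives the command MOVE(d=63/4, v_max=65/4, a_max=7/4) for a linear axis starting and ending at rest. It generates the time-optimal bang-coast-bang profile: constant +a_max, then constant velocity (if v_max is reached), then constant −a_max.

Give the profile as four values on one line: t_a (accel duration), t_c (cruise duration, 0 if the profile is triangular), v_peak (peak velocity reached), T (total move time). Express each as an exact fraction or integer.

t_a=3 t_c=0 v_peak=21/4 T=6

v_max²/a_max = (65/4)²/(7/4) = 4225/28
63/4 < 4225/28 so t_c = 0
v_peak = √(63/4·7/4) = √(441/16) = 21/4
t_a = (21/4)/(7/4) = 3; t_c = 0
T = 2·3 = 6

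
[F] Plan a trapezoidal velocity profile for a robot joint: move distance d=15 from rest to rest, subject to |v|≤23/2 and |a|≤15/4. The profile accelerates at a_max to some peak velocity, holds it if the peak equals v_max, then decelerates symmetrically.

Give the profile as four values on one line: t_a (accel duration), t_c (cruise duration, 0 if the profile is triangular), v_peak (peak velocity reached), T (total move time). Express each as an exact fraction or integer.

(v_max)²/a_max = (23/2)²/(15/4) = 529/15
15 < 529/15 → triangular
v_peak = √(15·15/4) = √(225/4) = 15/2
t_a = (15/2)/(15/4) = 2; t_c = 0
T = 2·2 = 4

t_a=2 t_c=0 v_peak=15/2 T=4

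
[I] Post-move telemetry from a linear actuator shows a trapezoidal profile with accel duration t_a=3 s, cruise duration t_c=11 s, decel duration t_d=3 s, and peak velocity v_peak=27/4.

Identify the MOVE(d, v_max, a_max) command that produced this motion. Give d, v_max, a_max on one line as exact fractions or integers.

a_max = (27/4)/3 = 9/4
d_a = ½·27/4·3 = 81/8; d_c = 27/4·11 = 297/4
d = 2·81/8 + 297/4 = 189/2
t_c = 11 > 0 ⇒ limit active, v_max = 27/4

d=189/2 v_max=27/4 a_max=9/4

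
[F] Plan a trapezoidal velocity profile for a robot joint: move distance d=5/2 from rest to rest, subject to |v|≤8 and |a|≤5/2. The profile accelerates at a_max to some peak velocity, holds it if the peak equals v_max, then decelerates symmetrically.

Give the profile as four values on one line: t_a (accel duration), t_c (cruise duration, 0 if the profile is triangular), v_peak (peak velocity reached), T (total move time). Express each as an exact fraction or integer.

t_a=1 t_c=0 v_peak=5/2 T=2

(v_max)²/a_max = 8²/(5/2) = 128/5
5/2 < 128/5 so t_c = 0
v_peak = √(5/2·5/2) = √(25/4) = 5/2
t_a = (5/2)/(5/2) = 1; t_c = 0
T = 2·1 = 2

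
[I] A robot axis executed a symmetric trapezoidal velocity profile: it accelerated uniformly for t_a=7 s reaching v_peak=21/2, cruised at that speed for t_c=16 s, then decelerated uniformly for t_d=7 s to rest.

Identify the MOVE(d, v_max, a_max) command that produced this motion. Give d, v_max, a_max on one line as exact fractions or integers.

a_max = (21/2)/7 = 3/2
d_a = ½·21/2·7 = 147/4; d_c = 21/2·16 = 168
d = 2·147/4 + 168 = 483/2
t_c = 16 > 0 ⇒ limit active, v_max = 21/2

d=483/2 v_max=21/2 a_max=3/2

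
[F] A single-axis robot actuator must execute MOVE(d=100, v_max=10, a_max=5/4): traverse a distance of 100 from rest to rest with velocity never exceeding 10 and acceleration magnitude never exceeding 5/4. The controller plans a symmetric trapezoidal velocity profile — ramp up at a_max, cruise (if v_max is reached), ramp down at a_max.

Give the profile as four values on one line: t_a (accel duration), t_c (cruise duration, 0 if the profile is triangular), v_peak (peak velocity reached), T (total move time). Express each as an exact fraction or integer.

t_a=8 t_c=2 v_peak=10 T=18

(v_max)²/a_max = 10²/(5/4) = 80
100 ≥ 80 ⇒ cruise phase
t_a = 10/(5/4) = 8; v_peak = 10
d_cruise = 100 − 80 = 20; t_c = 20/10 = 2
T = 2·8 + 2 = 18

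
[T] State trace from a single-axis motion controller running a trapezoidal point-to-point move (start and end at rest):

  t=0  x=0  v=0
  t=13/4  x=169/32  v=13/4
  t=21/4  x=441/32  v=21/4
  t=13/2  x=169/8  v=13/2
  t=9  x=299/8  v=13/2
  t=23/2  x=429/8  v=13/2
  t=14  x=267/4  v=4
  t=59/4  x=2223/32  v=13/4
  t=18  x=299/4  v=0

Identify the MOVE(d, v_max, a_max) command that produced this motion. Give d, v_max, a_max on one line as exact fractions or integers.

final state: t=18, x=299/4, v=0 → d = 299/4
a_max = (13/4−0)/(13/4−0) = 1
max v = 13/2 over t∈[13/2,23/2] → v_max = 13/2
check: 13/2·(13/2+5) = 299/4 ✓

d=299/4 v_max=13/2 a_max=1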